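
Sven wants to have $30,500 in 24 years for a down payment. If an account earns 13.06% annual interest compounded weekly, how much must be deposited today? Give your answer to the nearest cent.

Periodic rate = 13.06%/52 = 0.00251154; 1248 periods.
P = 30,500/(1 + 0.1306/52)^1248 ≈ 30,500/22.884744166 ≈ 1,332.7656.

$1,332.77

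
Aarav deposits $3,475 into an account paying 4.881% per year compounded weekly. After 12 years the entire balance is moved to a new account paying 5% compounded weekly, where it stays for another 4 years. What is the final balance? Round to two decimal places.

After 12 years at 4.881%: 3,475 × 1.795790433 ≈ 6,240.3718.
Then 4 years at 5%: 6,240.3718 × 1.221285396 ≈ 7,621.2749.

$7,621.27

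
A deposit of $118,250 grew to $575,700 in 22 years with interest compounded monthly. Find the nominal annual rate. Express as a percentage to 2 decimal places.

7.22%

The 264-period growth factor is 575,700/118,250 = 4.8685.
r/12 = 4.8685^(1/264) − 1 ≈ 0.00601341, so r ≈ 12·0.00601341 = 7.21609%.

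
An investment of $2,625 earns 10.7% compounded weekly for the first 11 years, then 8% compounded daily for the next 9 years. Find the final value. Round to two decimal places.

After 11 years at 10.7%: 2,625 × 3.2407043777 ≈ 8,506.8490.
Then 9 years at 8%: 8,506.8490 × 2.0542711375 ≈ 17,475.3744.

$17,475.37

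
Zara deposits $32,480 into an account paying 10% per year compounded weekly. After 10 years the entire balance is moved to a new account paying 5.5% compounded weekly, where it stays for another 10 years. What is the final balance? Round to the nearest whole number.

$152,837

Phase 1: 32,480·(1 + 0.1/52)^520 ≈ 88,205.0491.
Phase 2: 88,205.0491·(1 + 0.055/52)^520 ≈ 152,837.2374.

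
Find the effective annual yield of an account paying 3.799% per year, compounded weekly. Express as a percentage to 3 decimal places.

3.871%

EAR = (1 + 3.799%/52)^52 − 1 = (1 + 0.000730577)^52 − 1.
(1 + 0.000730577)^52 ≈ 1.038706, so EAR ≈ 3.87064%.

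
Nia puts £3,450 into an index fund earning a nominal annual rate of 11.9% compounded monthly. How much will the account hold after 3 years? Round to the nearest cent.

£4,921.51

Periodic rate = 11.9%/12 = 0.00991667; periods = 12·3 = 36.
A = 3,450·(1 + 0.119/12)^36 ≈ 3,450·1.426525106 ≈ 4,921.5116.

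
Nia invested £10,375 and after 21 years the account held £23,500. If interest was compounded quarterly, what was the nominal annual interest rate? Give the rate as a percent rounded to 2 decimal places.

(1 + r/4)^84 = 23,500/10,375 = 2.26506.
1 + r/4 = 2.26506^(1/84) ≈ 1.009781, so r/4 ≈ 0.00978087.
r ≈ 4·0.00978087 = 3.91235%.

3.91%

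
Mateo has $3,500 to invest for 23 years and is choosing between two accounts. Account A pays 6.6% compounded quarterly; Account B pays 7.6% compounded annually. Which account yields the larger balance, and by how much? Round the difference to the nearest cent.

Account A growth factor: (1 + 0.0165)^92 ≈ 4.5069136117; balance ≈ 15,774.1976.
Account B growth factor: (1 + 0.076)^23 ≈ 5.391160242; balance ≈ 18,869.0608.
Account B is larger by 3,094.8632.

Account B, by $3,094.86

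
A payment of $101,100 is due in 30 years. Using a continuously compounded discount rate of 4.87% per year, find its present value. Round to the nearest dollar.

$23,456

P = A·e^(−rt) = 101,100·e^(−1.461).
e^(−1.461) ≈ 0.232004154534, so P ≈ 23,455.6200.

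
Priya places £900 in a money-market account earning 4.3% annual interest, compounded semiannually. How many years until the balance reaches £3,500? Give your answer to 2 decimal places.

31.92 years

We need (1 + 0.0215)^(2t) = 3.8889, so 2t = ln 3.8889 / ln 1.0215 ≈ 63.8452.
t ≈ 63.8452/2 = 31.9226 years.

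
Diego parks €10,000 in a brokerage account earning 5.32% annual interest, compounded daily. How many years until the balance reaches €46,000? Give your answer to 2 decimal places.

(1 + 0.000145753)^(365t) = 46,000/10,000 = 4.6.
365t·ln(1 + 0.000145753) = ln(4.6); 365t = 1.5261/0.000145743 ≈ 10470.8861.
t ≈ 28.6874 years.

28.69 years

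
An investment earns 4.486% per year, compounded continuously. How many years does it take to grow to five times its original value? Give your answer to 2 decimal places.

e^(0.04486t) = 5, so 0.04486t = ln 5 ≈ 1.6094.
t ≈ 1.6094/0.04486 ≈ 35.8769.

35.88 years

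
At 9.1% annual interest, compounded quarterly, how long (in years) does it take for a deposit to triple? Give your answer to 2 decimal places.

(1 + 0.02275)^(4t) = 3.
4t = ln 3 / ln(1 + 0.02275) ≈ 1.0986/0.0224951 ≈ 48.8379.
t ≈ 12.2095.

12.21 years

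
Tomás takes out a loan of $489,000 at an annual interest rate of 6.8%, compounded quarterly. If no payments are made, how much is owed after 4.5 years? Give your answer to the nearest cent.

$662,347.67

Growth factor = (1 + 0.017)^18 ≈ 1.35449420905.
A ≈ 489,000 × 1.35449420905 ≈ 662,347.6682.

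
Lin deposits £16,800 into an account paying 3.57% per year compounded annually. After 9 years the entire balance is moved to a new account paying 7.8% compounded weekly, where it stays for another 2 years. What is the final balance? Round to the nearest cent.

Phase 1: 16,800·(1 + 0.0357)^9 ≈ 23,036.4242.
Phase 2: 23,036.4242·(1 + 0.0015)^104 ≈ 26,922.4293.

£26,922.43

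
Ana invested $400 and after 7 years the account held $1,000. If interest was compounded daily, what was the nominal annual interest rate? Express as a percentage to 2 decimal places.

The 2555-period growth factor is 1,000/400 = 2.5.
r/365 = 2.5^(1/2555) − 1 ≈ 0.000358691, so r ≈ 365·0.000358691 = 13.09222%.

13.09%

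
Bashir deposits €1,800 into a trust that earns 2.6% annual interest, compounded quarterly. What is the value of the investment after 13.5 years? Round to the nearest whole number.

Periodic rate = 2.6%/4 = 0.0065; periods = 4·13.5 = 54.
A = 1,800·(1 + 0.0065)^54 ≈ 1,800·1.418874809 ≈ 2,553.9747.

€2,554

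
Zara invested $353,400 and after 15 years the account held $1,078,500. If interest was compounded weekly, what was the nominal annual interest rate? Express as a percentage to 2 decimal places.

The 780-period growth factor is 1,078,500/353,400 = 3.05178.
r/52 = 3.05178^(1/780) − 1 ≈ 0.00143144, so r ≈ 52·0.00143144 = 7.44350%.

7.44%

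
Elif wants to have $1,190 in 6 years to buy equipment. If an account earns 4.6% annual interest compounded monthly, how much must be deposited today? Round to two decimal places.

Periodic rate = 4.6%/12 = 0.00383333; 72 periods.
P = 1,190/(1 + 0.046/12)^72 ≈ 1,190/1.317152682 ≈ 903.4640.

$903.46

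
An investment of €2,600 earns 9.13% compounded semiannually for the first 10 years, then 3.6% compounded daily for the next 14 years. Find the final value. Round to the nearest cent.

€10,509.30

Phase 1: 2,600·(1 + 0.04565)^20 ≈ 6,348.9248.
Phase 2: 6,348.9248·(1 + 0.036/365)^5110 ≈ 10,509.3005.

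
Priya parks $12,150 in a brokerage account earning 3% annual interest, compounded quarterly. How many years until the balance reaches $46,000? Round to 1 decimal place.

44.5 years

(1 + 0.0075)^(4t) = 46,000/12,150 = 3.786.
4t·ln(1 + 0.0075) = ln(3.786); 4t = 1.3313/0.00747201 ≈ 178.1731.
t ≈ 44.5433 years.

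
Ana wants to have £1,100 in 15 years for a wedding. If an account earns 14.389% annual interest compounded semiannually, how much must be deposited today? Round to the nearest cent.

£136.84

Periodic rate = 14.389%/2 = 0.071945; 30 periods.
P = 1,100/(1 + 0.071945)^30 ≈ 1,100/8.038501304 ≈ 136.8414.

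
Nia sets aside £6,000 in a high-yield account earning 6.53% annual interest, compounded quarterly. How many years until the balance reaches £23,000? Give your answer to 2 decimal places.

We need (1 + 0.016325)^(4t) = 3.8333, so 4t = ln 3.8333 / ln 1.016325 ≈ 82.9815.
t ≈ 82.9815/4 = 20.7454 years.

20.75 years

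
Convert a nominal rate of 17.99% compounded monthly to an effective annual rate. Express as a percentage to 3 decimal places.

EAR = (1 + 17.99%/12)^12 − 1 = (1 + 0.0149917)^12 − 1.
(1 + 0.0149917)^12 ≈ 1.1955, so EAR ≈ 19.55004%.

19.550%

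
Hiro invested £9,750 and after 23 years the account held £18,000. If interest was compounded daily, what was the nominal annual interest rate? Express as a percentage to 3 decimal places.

The 8395-period growth factor is 18,000/9,750 = 1.84615.
r/365 = 1.84615^(1/8395) − 1 ≈ 0.0000730348, so r ≈ 365·0.0000730348 = 2.66577%.

2.666%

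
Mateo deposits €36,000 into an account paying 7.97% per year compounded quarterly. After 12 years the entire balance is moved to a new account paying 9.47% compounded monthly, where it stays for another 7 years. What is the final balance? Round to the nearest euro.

€179,615

After 12 years at 7.97%: 36,000 × 2.57795530862 ≈ 92,806.3911.
Then 7 years at 9.47%: 92,806.3911 × 1.93536896443 ≈ 179,614.6091.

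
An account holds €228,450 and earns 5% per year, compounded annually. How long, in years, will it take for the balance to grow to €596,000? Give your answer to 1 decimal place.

19.7 years

We need (1 + 0.05)^t = 2.6089, so t = ln 2.6089 / ln 1.05 ≈ 19.6540.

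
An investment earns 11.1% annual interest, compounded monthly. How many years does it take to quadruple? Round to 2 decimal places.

12.55 years

(1 + 0.00925)^(12t) = 4.
12t = ln 4 / ln(1 + 0.00925) ≈ 1.3863/0.00920748 ≈ 150.5617.
t ≈ 12.5468.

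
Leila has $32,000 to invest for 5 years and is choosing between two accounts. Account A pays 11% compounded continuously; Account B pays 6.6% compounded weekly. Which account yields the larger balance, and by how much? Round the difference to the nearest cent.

A: e^(0.11·5) = e^0.55 ≈ 1.7332530179, so 32,000 × 1.7332530179 ≈ 55,464.0966.
B: (1 + 0.066/52)^260 ≈ 1.3906771043, so 32,000 × 1.3906771043 ≈ 44,501.6673.
Difference ≈ 10,962.4292 in favor of A.

Account A, by $10,962.43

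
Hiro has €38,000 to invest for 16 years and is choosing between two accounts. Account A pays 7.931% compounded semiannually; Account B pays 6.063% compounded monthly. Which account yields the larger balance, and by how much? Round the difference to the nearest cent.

Account A, by €31,893.03

A: (1 + 0.039655)^32 ≈ 3.47101019884, so 38,000 × 3.47101019884 ≈ 131,898.3876.
B: (1 + 0.0050525)^192 ≈ 2.63171982651, so 38,000 × 2.63171982651 ≈ 100,005.3534.
Difference ≈ 31,893.0341 in favor of A.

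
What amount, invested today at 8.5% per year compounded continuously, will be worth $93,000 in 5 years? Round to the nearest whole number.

$60,801

P = A·e^(−rt) = 93,000·e^(−0.425).
e^(−0.425) ≈ 0.65376978513, so P ≈ 60,800.5900.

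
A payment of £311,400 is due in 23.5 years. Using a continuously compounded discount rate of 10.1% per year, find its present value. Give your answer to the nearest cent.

P = A·e^(−rt) = 311,400·e^(−2.3735).
e^(−2.3735) ≈ 0.0931541156381, so P ≈ 29,008.1916.

£29,008.19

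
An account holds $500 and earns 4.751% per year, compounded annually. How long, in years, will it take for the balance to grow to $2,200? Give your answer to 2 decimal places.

(1 + 0.04751)^t = 2,200/500 = 4.4.
t·ln(1 + 0.04751) = ln(4.4); t = 1.4816/0.0464159 ≈ 31.9202.

31.92 years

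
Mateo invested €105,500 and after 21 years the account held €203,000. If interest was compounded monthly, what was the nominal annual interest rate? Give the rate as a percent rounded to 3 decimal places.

The 252-period growth factor is 203,000/105,500 = 1.92417.
r/12 = 1.92417^(1/252) − 1 ≈ 0.00260058, so r ≈ 12·0.00260058 = 3.12069%.

3.121%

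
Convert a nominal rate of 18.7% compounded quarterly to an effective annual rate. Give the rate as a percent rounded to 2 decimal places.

EAR = (1 + 18.7%/4)^4 − 1 = (1 + 0.04675)^4 − 1.
(1 + 0.04675)^4 ≈ 1.200527, so EAR ≈ 20.05269%.

20.05%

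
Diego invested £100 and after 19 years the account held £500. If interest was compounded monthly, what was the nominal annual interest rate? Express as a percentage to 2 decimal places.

The 228-period growth factor is 500/100 = 5.
r/12 = 5^(1/228) − 1 ≈ 0.00708391, so r ≈ 12·0.00708391 = 8.50069%.

8.50%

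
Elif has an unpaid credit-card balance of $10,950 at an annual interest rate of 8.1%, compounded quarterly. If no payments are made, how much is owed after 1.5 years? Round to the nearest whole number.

Growth factor = (1 + 0.02025)^6 ≈ 1.1278195556.
A ≈ 10,950 × 1.1278195556 ≈ 12,349.6241.

$12,350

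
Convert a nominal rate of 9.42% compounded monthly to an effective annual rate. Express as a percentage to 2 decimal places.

EAR = (1 + 9.42%/12)^12 − 1 = (1 + 0.00785)^12 − 1.
(1 + 0.00785)^12 ≈ 1.098375, so EAR ≈ 9.83754%.

9.84%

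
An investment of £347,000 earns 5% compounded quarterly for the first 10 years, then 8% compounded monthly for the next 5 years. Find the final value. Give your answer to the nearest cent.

£849,712.57

Phase 1: 347,000·(1 + 0.0125)^40 ≈ 570,335.9538.
Phase 2: 570,335.9538·(1 + 0.08/12)^60 ≈ 849,712.5731.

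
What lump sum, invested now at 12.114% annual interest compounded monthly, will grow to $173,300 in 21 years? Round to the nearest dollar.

$13,789

Periodic rate = 12.114%/12 = 0.010095; 252 periods.
P = 173,300/(1 + 0.010095)^252 ≈ 173,300/12.5683937574 ≈ 13,788.5559.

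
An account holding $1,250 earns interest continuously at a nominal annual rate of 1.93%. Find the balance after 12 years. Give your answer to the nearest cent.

$1,575.77

A = P·e^(rt) = 1,250·e^(0.0193·12) = 1,250·e^0.2316.
e^0.2316 ≈ 1.260615382, so A ≈ 1,575.7692.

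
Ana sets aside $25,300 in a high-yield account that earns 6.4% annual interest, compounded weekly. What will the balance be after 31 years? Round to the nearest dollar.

Periodic rate = 6.4%/52 = 0.00123077; periods = 52·31 = 1612.
A = 25,300·(1 + 0.064/52)^1612 ≈ 25,300·7.26290638894 ≈ 183,751.5316.

$183,752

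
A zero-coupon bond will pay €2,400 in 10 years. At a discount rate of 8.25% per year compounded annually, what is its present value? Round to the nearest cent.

€1,086.26

Annual rate = 8.25% = 0.0825; 10 periods.
P = 2,400/(1 + 0.0825)^10 ≈ 2,400/2.209423914 ≈ 1,086.2560.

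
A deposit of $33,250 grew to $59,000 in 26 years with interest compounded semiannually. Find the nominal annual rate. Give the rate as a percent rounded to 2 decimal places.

The 52-period growth factor is 59,000/33,250 = 1.77444.
r/2 = 1.77444^(1/52) − 1 ≈ 0.0110896, so r ≈ 2·0.0110896 = 2.21791%.

2.22%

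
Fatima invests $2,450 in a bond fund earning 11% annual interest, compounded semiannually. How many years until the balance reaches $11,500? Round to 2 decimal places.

(1 + 0.055)^(2t) = 11,500/2,450 = 4.6939.
2t·ln(1 + 0.055) = ln(4.6939); 2t = 1.5463/0.0535408 ≈ 28.8800.
t ≈ 14.4400 years.

14.44 years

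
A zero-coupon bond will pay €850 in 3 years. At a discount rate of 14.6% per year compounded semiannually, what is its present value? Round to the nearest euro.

€557

Periodic rate = 14.6%/2 = 0.073; 6 periods.
P = 850/(1 + 0.073)^6 ≈ 850/1.5261539 ≈ 556.9556.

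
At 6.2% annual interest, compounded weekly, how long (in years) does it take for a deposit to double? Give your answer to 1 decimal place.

(1 + 0.00119231)^(52t) = 2.
52t = ln 2 / ln(1 + 0.00119231) ≈ 0.69315/0.0011916 ≈ 581.6958.
t ≈ 11.1865.

11.2 years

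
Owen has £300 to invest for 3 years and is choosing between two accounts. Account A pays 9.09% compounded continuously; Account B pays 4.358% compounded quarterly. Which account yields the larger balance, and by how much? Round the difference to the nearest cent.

Account A growth factor: e^(0.0909·3) = e^0.2727 ≈ 1.31350613; balance ≈ 394.0518.
Account B growth factor: (1 + 0.010895)^12 ≈ 1.13886588; balance ≈ 341.6598.
Account A is larger by 52.3921.

Account A, by £52.39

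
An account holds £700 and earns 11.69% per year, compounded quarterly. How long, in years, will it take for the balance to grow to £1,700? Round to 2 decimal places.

We need (1 + 0.029225)^(4t) = 2.4286, so 4t = ln 2.4286 / ln 1.029225 ≈ 30.8026.
t ≈ 30.8026/4 = 7.7007 years.

7.70 years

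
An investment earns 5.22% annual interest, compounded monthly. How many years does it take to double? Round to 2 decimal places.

(1 + 0.00435)^(12t) = 2.
12t = ln 2 / ln(1 + 0.00435) ≈ 0.69315/0.00434057 ≈ 159.6905.
t ≈ 13.3075.

13.31 years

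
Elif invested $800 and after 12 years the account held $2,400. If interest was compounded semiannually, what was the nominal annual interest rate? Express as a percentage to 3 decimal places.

The 24-period growth factor is 2,400/800 = 3.
r/2 = 3^(1/24) − 1 ≈ 0.0468394, so r ≈ 2·0.0468394 = 9.36788%.

9.368%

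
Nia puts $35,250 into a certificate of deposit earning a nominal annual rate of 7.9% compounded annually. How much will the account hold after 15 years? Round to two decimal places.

Annual rate = 7.9% = 0.079; years = 15.
A = 35,250·(1 + 0.079)^15 ≈ 35,250·3.12839562773 ≈ 110,275.9459.

$110,275.95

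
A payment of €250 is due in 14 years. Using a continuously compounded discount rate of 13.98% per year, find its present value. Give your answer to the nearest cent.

P = A·e^(−rt) = 250·e^(−1.9572).
e^(−1.9572) ≈ 0.141253377, so P ≈ 35.3133.

€35.31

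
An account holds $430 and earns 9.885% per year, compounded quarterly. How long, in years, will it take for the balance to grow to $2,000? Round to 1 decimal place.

15.7 years

We need (1 + 0.0247125)^(4t) = 4.6512, so 4t = ln 4.6512 / ln 1.024712 ≈ 62.9654.
t ≈ 62.9654/4 = 15.7414 years.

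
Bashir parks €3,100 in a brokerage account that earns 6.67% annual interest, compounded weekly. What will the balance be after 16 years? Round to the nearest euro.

Periodic rate = 6.67%/52 = 0.00128269; periods = 52·16 = 832.
A = 3,100·(1 + 0.0667/52)^832 ≈ 3,100·2.905240398 ≈ 9,006.2452.

€9,006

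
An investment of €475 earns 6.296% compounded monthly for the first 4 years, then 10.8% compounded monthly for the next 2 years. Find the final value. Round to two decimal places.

€757.13

After 4 years at 6.296%: 475 × 1.28554357 ≈ 610.6332.
Then 2 years at 10.8%: 610.6332 × 1.2399038 ≈ 757.1264.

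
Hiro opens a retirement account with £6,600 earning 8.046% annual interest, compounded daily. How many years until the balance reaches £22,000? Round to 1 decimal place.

15.0 years

(1 + 0.000220438)^(365t) = 22,000/6,600 = 3.3333.
365t·ln(1 + 0.000220438) = ln(3.3333); 365t = 1.204/0.000220414 ≈ 5462.3230.
t ≈ 14.9653 years.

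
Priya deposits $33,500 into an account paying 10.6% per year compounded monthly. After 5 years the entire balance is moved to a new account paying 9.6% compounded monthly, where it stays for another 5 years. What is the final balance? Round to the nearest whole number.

$91,589

After 5 years at 10.6%: 33,500 × 1.6949832536 ≈ 56,781.9390.
Then 5 years at 9.6%: 56,781.9390 × 1.6129909347 ≈ 91,588.7529.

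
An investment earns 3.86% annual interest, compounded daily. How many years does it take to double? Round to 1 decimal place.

(1 + 0.000105753)^(365t) = 2.
365t = ln 2 / ln(1 + 0.000105753) ≈ 0.69315/0.000105748 ≈ 6554.7176.
t ≈ 17.9581.

18.0 years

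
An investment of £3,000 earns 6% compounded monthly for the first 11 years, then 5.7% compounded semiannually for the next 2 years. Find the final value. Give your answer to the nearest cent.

After 11 years at 6%: 3,000 × 1.931613144 ≈ 5,794.8394.
Then 2 years at 5.7%: 5,794.8394 × 1.118966756 ≈ 6,484.2327.

£6,484.23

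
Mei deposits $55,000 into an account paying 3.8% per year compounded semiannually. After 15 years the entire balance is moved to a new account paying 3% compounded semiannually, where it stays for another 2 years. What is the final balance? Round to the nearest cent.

$102,672.08

Phase 1: 55,000·(1 + 0.019)^30 ≈ 96,736.0188.
Phase 2: 96,736.0188·(1 + 0.015)^4 ≈ 102,672.0843.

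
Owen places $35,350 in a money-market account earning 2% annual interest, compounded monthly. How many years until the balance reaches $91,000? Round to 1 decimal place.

47.3 years

(1 + 0.00166667)^(12t) = 91,000/35,350 = 2.5743.
12t·ln(1 + 0.00166667) = ln(2.5743); 12t = 0.94556/0.00166528 ≈ 567.8093.
t ≈ 47.3174 years.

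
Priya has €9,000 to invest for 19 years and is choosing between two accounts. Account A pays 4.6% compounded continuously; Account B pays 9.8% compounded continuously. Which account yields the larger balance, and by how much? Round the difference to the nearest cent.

Account B, by €36,361.08

A: e^(0.046·19) = e^0.874 ≈ 2.3964776177, so 9,000 × 2.3964776177 ≈ 21,568.2986.
B: e^(0.098·19) = e^1.862 ≈ 6.436597101, so 9,000 × 6.436597101 ≈ 57,929.3739.
Difference ≈ 36,361.0753 in favor of B.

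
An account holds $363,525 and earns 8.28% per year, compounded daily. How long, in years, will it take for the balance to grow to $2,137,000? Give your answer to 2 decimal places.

21.40 years

(1 + 0.000226849)^(365t) = 2,137,000/363,525 = 5.8786.
365t·ln(1 + 0.000226849) = ln(5.8786); 365t = 1.7713/0.000226824 ≈ 7809.1974.
t ≈ 21.3951 years.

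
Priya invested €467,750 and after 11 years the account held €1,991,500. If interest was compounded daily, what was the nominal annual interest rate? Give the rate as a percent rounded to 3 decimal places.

13.172%

(1 + r/365)^4015 = 1,991,500/467,750 = 4.25762.
1 + r/365 = 4.25762^(1/4015) ≈ 1.000361, so r/365 ≈ 0.000360889.
r ≈ 365·0.000360889 = 13.17246%.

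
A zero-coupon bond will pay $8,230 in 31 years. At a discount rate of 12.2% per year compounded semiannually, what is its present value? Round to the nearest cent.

Periodic rate = 12.2%/2 = 0.061; 62 periods.
P = 8,230/(1 + 0.061)^62 ≈ 8,230/39.29649374 ≈ 209.4334.

$209.43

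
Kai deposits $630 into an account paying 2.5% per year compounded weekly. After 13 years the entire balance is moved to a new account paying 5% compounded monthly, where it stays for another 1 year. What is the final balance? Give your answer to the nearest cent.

$916.48

After 13 years at 2.5%: 630 × 1.38392256 ≈ 871.8712.
Then 1 years at 5%: 871.8712 × 1.0511619 ≈ 916.4778.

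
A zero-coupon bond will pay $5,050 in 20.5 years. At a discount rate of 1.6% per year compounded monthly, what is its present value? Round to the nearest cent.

Growth factor = (1 + 0.016/12)^246 ≈ 1.387885724.
P = 5,050/1.387885724 ≈ 3,638.6281.

$3,638.63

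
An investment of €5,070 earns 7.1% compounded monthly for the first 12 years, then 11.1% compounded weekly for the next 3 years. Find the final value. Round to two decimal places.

€16,534.93

Phase 1: 5,070·(1 + 0.071/12)^144 ≈ 11,855.9543.
Phase 2: 11,855.9543·(1 + 0.111/52)^156 ≈ 16,534.9332.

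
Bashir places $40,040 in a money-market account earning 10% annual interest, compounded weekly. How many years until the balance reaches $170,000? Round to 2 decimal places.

14.47 years

(1 + 0.00192308)^(52t) = 170,000/40,040 = 4.2458.
52t·ln(1 + 0.00192308) = ln(4.2458); 52t = 1.4459/0.00192123 ≈ 752.6009.
t ≈ 14.4731 years.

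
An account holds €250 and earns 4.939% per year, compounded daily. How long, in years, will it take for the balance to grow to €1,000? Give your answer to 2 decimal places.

We need (1 + 0.000135315)^(365t) = 4, so 365t = ln 4 / ln 1.000135 ≈ 10245.6302.
t ≈ 10245.6302/365 = 28.0702 years.

28.07 years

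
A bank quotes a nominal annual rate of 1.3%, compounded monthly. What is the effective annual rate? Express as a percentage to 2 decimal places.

1.31%

One year is 12 periods at 0.00108333 each: (1 + 0.00108333)^12 ≈ 1.013078.
EAR = 1.013078 − 1 ≈ 1.30777%.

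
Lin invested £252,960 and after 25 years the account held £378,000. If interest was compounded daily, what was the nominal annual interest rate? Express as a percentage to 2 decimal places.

1.61%

The 9125-period growth factor is 378,000/252,960 = 1.49431.
r/365 = 1.49431^(1/9125) − 1 ≈ 0.0000440188, so r ≈ 365·0.0000440188 = 1.60669%.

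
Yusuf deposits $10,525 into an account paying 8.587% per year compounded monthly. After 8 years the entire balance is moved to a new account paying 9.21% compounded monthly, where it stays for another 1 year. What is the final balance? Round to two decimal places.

Phase 1: 10,525·(1 + 0.08587/12)^96 ≈ 20,869.0491.
Phase 2: 20,869.0491·(1 + 0.007675)^12 ≈ 22,874.3346.

$22,874.33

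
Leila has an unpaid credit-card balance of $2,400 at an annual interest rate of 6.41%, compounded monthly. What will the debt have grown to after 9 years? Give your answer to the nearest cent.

Growth factor = (1 + 0.0641/12)^108 ≈ 1.777778696.
A ≈ 2,400 × 1.777778696 ≈ 4,266.6689.

$4,266.67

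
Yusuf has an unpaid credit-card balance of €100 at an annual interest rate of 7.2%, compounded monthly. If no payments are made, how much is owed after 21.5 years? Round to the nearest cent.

€468.04

Periodic rate = 7.2%/12 = 0.006; periods = 12·21.5 = 258.
A = 100·(1 + 0.006)^258 ≈ 100·4.68035749 ≈ 468.0357.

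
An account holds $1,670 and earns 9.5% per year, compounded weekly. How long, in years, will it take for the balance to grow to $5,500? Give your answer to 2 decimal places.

We need (1 + 0.00182692)^(52t) = 3.2934, so 52t = ln 3.2934 / ln 1.001827 ≈ 653.0176.
t ≈ 653.0176/52 = 12.5580 years.

12.56 years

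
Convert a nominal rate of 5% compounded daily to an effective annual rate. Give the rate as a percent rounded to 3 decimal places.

5.127%

One year is 365 periods at 0.000136986 each: (1 + 0.000136986)^365 ≈ 1.051267.
EAR = 1.051267 − 1 ≈ 5.12675%.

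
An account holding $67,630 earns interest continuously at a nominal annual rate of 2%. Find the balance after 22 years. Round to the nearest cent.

$105,009.59

A = P·e^(rt) = 67,630·e^(0.02·22) = 67,630·e^0.44.
e^0.44 ≈ 1.55270721851, so A ≈ 105,009.5892.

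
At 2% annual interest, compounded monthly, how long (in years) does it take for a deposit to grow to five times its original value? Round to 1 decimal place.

80.5 years

(1 + 0.00166667)^(12t) = 5.
12t = ln 5 / ln(1 + 0.00166667) ≈ 1.6094/0.00166528 ≈ 966.4672.
t ≈ 80.5389.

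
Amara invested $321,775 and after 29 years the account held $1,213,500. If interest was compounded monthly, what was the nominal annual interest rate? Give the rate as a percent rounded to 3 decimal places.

4.586%

(1 + r/12)^348 = 1,213,500/321,775 = 3.77127.
1 + r/12 = 3.77127^(1/348) ≈ 1.003822, so r/12 ≈ 0.00382168.
r ≈ 12·0.00382168 = 4.58602%.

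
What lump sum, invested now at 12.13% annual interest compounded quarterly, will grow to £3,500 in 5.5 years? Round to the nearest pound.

Periodic rate = 12.13%/4 = 0.030325; 22 periods.
P = 3,500/(1 + 0.030325)^22 ≈ 3,500/1.929448676 ≈ 1,813.9897.

£1,814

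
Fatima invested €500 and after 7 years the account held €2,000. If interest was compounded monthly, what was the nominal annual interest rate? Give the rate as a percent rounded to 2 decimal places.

(1 + r/12)^84 = 2,000/500 = 4.
1 + r/12 = 4^(1/84) ≈ 1.01664, so r/12 ≈ 0.0166404.
r ≈ 12·0.0166404 = 19.96853%.

19.97%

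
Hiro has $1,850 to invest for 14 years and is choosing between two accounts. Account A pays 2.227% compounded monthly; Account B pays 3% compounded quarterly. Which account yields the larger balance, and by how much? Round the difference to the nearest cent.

Account A growth factor: (1 + 0.02227/12)^168 ≈ 1.365459568; balance ≈ 2,526.1002.
Account B growth factor: (1 + 0.0075)^56 ≈ 1.519578253; balance ≈ 2,811.2198.
Account B is larger by 285.1196.

Account B, by $285.12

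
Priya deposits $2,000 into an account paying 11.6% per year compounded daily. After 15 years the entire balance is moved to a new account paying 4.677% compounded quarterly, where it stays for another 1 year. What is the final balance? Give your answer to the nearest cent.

Phase 1: 2,000·(1 + 0.116/365)^5475 ≈ 11,391.5374.
Phase 2: 11,391.5374·(1 + 0.0116925)^4 ≈ 11,933.7370.

$11,933.74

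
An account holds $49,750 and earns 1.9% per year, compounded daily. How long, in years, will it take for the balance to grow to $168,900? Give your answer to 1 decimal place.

We need (1 + 0.0000520548)^(365t) = 3.395, so 365t = ln 3.395 / ln 1.000052 ≈ 23481.5675.
t ≈ 23481.5675/365 = 64.3331 years.

64.3 years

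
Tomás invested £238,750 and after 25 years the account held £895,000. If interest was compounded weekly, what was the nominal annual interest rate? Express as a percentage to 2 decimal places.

5.29%

(1 + r/52)^1300 = 895,000/238,750 = 3.74869.
1 + r/52 = 3.74869^(1/1300) ≈ 1.001017, so r/52 ≈ 0.00101698.
r ≈ 52·0.00101698 = 5.28831%.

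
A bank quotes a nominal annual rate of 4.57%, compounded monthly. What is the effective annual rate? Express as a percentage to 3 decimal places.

4.667%

EAR = (1 + 4.57%/12)^12 − 1 = (1 + 0.00380833)^12 − 1.
(1 + 0.00380833)^12 ≈ 1.046669, so EAR ≈ 4.66695%.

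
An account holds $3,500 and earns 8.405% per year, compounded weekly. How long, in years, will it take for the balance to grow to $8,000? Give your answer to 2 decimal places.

9.84 years

We need (1 + 0.00161635)^(52t) = 2.2857, so 52t = ln 2.2857 / ln 1.001616 ≈ 511.8622.
t ≈ 511.8622/52 = 9.8435 years.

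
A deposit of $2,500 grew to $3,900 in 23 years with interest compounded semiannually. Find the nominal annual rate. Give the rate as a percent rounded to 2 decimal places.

1.94%

The 46-period growth factor is 3,900/2,500 = 1.56.
r/2 = 1.56^(1/46) − 1 ≈ 0.00971396, so r ≈ 2·0.00971396 = 1.94279%.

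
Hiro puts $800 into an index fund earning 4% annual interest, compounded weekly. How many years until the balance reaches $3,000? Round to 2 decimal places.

33.06 years

We need (1 + 0.000769231)^(52t) = 3.75, so 52t = ln 3.75 / ln 1.000769 ≈ 1718.9434.
t ≈ 1718.9434/52 = 33.0566 years.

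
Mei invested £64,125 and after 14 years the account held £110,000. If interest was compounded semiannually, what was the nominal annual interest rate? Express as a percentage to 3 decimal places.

3.892%

The 28-period growth factor is 110,000/64,125 = 1.7154.
r/2 = 1.7154^(1/28) − 1 ≈ 0.01946, so r ≈ 2·0.01946 = 3.89200%.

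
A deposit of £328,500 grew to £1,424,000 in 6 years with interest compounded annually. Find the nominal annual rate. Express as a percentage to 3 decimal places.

27.692%

The 6-period growth factor is 1,424,000/328,500 = 4.33486.
r = 4.33486^(1/6) − 1 ≈ 0.276916, i.e. 27.69163%.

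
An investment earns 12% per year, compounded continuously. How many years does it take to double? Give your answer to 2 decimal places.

5.78 years

e^(0.12t) = 2, so 0.12t = ln 2 ≈ 0.69315.
t ≈ 0.69315/0.12 ≈ 5.7762.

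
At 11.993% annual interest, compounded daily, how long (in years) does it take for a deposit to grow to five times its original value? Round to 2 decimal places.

13.42 years

(1 + 0.000328575)^(365t) = 5.
365t = ln 5 / ln(1 + 0.000328575) ≈ 1.6094/0.000328521 ≈ 4899.0356.
t ≈ 13.4220.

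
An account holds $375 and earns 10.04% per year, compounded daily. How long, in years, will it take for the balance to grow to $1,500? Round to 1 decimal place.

(1 + 0.000275068)^(365t) = 1,500/375 = 4.
365t·ln(1 + 0.000275068) = ln(4); 365t = 1.3863/0.000275031 ≈ 5040.5083.
t ≈ 13.8096 years.

13.8 years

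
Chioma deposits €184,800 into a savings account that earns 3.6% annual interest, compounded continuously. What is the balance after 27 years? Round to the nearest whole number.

A = P·e^(rt) = 184,800·e^(0.036·27) = 184,800·e^0.972.
e^0.972 ≈ 2.64322562768, so A ≈ 488,468.0960.

€488,468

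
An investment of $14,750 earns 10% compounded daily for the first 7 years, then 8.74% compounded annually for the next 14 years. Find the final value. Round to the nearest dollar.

$95,986

Phase 1: 14,750·(1 + 0.1/365)^2555 ≈ 29,700.0049.
Phase 2: 29,700.0049·(1 + 0.0874)^14 ≈ 95,985.8294.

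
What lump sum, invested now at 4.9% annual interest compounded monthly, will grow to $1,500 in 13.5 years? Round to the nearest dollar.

$775

Periodic rate = 4.9%/12 = 0.00408333; 162 periods.
P = 1,500/(1 + 0.049/12)^162 ≈ 1,500/1.935088579 ≈ 775.1583.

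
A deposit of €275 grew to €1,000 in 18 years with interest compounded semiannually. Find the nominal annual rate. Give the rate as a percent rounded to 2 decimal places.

7.30%

(1 + r/2)^36 = 1,000/275 = 3.63636.
1 + r/2 = 3.63636^(1/36) ≈ 1.036511, so r/2 ≈ 0.0365114.
r ≈ 2·0.0365114 = 7.30228%.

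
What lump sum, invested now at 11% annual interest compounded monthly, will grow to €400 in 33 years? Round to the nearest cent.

€10.78

Growth factor = (1 + 0.11/12)^396 ≈ 37.094306.
P = 400/37.094306 ≈ 10.7833.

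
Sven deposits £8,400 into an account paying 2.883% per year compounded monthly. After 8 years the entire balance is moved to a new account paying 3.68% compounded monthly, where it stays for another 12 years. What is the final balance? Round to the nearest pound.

£16,437

After 8 years at 2.883%: 8,400 × 1.2590574515 ≈ 10,576.0826.
Then 12 years at 3.68%: 10,576.0826 × 1.5541429889 ≈ 16,436.7446.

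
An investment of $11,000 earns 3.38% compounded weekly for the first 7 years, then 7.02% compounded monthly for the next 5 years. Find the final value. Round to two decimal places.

$19,774.55

Phase 1: 11,000·(1 + 0.00065)^364 ≈ 13,935.2055.
Phase 2: 13,935.2055·(1 + 0.00585)^60 ≈ 19,774.5493.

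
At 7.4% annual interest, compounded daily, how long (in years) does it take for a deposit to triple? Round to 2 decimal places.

14.85 years

(1 + 0.00020274)^(365t) = 3.
365t = ln 3 / ln(1 + 0.00020274) ≈ 1.0986/0.000202719 ≈ 5419.3802.
t ≈ 14.8476.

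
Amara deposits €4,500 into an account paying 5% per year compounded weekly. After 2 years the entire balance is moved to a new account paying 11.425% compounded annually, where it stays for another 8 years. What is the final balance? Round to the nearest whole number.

Phase 1: 4,500·(1 + 0.05/52)^104 ≈ 4,973.0302.
Phase 2: 4,973.0302·(1 + 0.11425)^8 ≈ 11,816.3198.

€11,816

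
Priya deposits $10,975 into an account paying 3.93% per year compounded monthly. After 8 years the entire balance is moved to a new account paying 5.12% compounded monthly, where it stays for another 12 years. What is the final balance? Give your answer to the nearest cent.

$27,732.34

After 8 years at 3.93%: 10,975 × 1.3687340907 ≈ 15,021.8566.
Then 12 years at 5.12%: 15,021.8566 × 1.8461326589 ≈ 27,732.3402.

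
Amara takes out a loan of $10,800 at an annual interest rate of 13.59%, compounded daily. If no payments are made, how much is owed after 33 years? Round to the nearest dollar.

Growth factor = (1 + 0.1359/365)^12045 ≈ 88.5763875397.
A ≈ 10,800 × 88.5763875397 ≈ 956,624.9854.

$956,625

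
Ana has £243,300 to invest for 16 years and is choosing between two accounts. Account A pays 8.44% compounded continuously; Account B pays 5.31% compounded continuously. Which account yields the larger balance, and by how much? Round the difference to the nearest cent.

A: e^(0.0844·16) = e^1.3504 ≈ 3.85896880954, so 243,300 × 3.85896880954 ≈ 938,887.1114.
B: e^(0.0531·16) = e^0.8496 ≈ 2.33871118033, so 243,300 × 2.33871118033 ≈ 569,008.4302.
Difference ≈ 369,878.6812 in favor of A.

Account A, by £369,878.68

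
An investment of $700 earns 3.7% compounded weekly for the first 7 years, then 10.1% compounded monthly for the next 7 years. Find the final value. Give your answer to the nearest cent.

Phase 1: 700·(1 + 0.037/52)^364 ≈ 906.8601.
Phase 2: 906.8601·(1 + 0.101/12)^84 ≈ 1,833.5872.

$1,833.59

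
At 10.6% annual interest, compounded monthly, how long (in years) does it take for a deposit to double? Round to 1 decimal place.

6.6 years

(1 + 0.00883333)^(12t) = 2.
12t = ln 2 / ln(1 + 0.00883333) ≈ 0.69315/0.00879455 ≈ 78.8156.
t ≈ 6.5680.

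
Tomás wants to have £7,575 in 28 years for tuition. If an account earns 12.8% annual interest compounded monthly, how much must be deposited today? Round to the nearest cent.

Periodic rate = 12.8%/12 = 0.0106667; 336 periods.
P = 7,575/(1 + 0.128/12)^336 ≈ 7,575/35.34016662 ≈ 214.3453.

£214.35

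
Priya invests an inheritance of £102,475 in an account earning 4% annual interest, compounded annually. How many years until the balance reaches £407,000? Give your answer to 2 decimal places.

35.16 years

(1 + 0.04)^t = 407,000/102,475 = 3.9717.
t·ln(1 + 0.04) = ln(3.9717); t = 1.3792/0.0392207 ≈ 35.1649.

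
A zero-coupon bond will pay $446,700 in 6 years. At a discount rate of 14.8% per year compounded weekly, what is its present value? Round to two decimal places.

Growth factor = (1 + 0.148/52)^312 ≈ 2.42720089988.
P = 446,700/2.42720089988 ≈ 184,039.1539.

$184,039.15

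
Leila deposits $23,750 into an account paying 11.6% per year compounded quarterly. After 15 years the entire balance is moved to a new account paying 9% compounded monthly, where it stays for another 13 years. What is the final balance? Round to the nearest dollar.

$423,462

Phase 1: 23,750·(1 + 0.029)^60 ≈ 132,003.6986.
Phase 2: 132,003.6986·(1 + 0.0075)^156 ≈ 423,462.2011.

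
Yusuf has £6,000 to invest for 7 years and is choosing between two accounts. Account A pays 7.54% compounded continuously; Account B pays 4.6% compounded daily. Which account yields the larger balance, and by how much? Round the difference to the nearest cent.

Account A, by £1,892.05

A: e^(0.0754·7) = e^0.5278 ≈ 1.6951987659, so 6,000 × 1.6951987659 ≈ 10,171.1926.
B: (1 + 0.046/365)^2555 ≈ 1.37985678, so 6,000 × 1.37985678 ≈ 8,279.1407.
Difference ≈ 1,892.0519 in favor of A.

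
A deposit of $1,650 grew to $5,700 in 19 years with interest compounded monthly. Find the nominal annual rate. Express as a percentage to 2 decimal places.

6.54%

The 228-period growth factor is 5,700/1,650 = 3.45455.
r/12 = 3.45455^(1/228) − 1 ≈ 0.00545205, so r ≈ 12·0.00545205 = 6.54246%.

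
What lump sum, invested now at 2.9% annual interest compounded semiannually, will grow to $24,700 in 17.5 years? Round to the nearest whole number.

Growth factor = (1 + 0.0145)^35 ≈ 1.6550906983.
P = 24,700/1.6550906983 ≈ 14,923.6534.

$14,924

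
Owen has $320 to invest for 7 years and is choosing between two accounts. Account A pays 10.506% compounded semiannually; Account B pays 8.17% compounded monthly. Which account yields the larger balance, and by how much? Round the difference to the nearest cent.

Account A growth factor: (1 + 0.05253)^14 ≈ 2.04777749; balance ≈ 655.2888.
Account B growth factor: (1 + 0.0817/12)^84 ≈ 1.76819977; balance ≈ 565.8239.
Account A is larger by 89.4649.

Account A, by $89.46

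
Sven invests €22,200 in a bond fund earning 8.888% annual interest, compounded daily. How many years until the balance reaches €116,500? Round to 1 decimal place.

(1 + 0.000243507)^(365t) = 116,500/22,200 = 5.2477.
365t·ln(1 + 0.000243507) = ln(5.2477); 365t = 1.6578/0.000243477 ≈ 6808.8467.
t ≈ 18.6544 years.

18.7 years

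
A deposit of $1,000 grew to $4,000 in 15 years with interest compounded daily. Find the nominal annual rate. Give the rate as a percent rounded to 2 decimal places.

The 5475-period growth factor is 4,000/1,000 = 4.
r/365 = 4^(1/5475) − 1 ≈ 0.000253237, so r ≈ 365·0.000253237 = 9.24313%.

9.24%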